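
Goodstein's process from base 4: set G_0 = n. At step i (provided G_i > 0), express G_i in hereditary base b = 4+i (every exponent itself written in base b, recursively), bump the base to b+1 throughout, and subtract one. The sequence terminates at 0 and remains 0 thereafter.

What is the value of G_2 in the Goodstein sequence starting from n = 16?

G_0 = 16. HB_4(16) = 4^2. Bump = 25. G_1 = 24.
G_1 = 24. HB_5(24) = 4·5 + 4. Bump = 28. G_2 = 27.
G_2 = 27. HB_6(27) = 4·6 + 3. Bump = 31. G_3 = 30.

27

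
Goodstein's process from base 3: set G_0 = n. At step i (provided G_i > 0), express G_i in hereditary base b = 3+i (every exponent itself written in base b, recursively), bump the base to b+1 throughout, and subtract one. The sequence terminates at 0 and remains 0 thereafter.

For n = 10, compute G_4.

step 0: 10 = 3^2 + 1; sub 4 for 3: 4^2 + 1; = 17; G_1 = 17−1 = 16
step 1: 16 = 4^2; sub 5 for 4: 5^2; = 25; G_2 = 25−1 = 24
step 2: 24 = 4·5 + 4; sub 6 for 5: 4·6 + 4; = 28; G_3 = 28−1 = 27
step 3: 27 = 4·6 + 3; sub 7 for 6: 4·7 + 3; = 31; G_4 = 31−1 = 30
step 4: 30 = 4·7 + 2; sub 8 for 7: 4·8 + 2; = 34; G_5 = 34−1 = 33

30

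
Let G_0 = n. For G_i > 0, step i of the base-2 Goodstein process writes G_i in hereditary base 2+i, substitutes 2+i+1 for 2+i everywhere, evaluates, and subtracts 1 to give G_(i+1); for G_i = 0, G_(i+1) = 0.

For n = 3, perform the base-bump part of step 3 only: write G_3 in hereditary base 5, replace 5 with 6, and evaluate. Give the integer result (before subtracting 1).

G_0=3  [base 2] 2 + 1  →[2↦3]→  3 + 1 = 4  −1 ⇒ G_1=3
G_1=3  [base 3] 3  →[3↦4]→  4 = 4  −1 ⇒ G_2=3
G_2=3  [base 4] 3  →[4↦5]→  3 = 3  −1 ⇒ G_3=2
G_3=2  [base 5] 2  →[5↦6]→  2 = 2  −1 ⇒ G_4=1

2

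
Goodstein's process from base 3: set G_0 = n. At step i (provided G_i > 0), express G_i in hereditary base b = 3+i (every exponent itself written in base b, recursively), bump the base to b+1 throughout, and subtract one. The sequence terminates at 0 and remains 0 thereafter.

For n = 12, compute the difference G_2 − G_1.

[0] 12 ≡ 3^2 + 3 (base 3). Lift 4: 20. −1: 19.
[1] 19 ≡ 4^2 + 3 (base 4). Lift 5: 28. −1: 27.

8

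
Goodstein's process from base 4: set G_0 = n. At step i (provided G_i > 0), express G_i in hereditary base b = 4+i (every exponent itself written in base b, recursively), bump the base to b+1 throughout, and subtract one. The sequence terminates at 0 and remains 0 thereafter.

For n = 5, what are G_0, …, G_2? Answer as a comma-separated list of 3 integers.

5, 5, 5

step 0: 5 = 4 + 1; sub 5 for 4: 5 + 1; = 6; G_1 = 6−1 = 5
step 1: 5 = 5; sub 6 for 5: 6; = 6; G_2 = 6−1 = 5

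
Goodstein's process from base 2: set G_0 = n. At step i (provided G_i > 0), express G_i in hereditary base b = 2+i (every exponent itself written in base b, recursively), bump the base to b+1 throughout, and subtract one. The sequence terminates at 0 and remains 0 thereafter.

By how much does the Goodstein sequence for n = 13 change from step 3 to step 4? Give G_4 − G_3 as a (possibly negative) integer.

264619

(0) 13|_2 = 2^(2 + 1) + 2^2 + 1 ↦ 3^(3 + 1) + 3^3 + 1|_3 = 109 ⇒ 108
(1) 108|_3 = 3^(3 + 1) + 3^3 ↦ 4^(4 + 1) + 4^4|_4 = 1280 ⇒ 1279
(2) 1279|_4 = 4^(4 + 1) + 3·4^3 + 3·4^2 + 3·4 + 3 ↦ 5^(5 + 1) + 3·5^3 + 3·5^2 + 3·5 + 3|_5 = 16093 ⇒ 16092
(3) 16092|_5 = 5^(5 + 1) + 3·5^3 + 3·5^2 + 3·5 + 2 ↦ 6^(6 + 1) + 3·6^3 + 3·6^2 + 3·6 + 2|_6 = 280712 ⇒ 280711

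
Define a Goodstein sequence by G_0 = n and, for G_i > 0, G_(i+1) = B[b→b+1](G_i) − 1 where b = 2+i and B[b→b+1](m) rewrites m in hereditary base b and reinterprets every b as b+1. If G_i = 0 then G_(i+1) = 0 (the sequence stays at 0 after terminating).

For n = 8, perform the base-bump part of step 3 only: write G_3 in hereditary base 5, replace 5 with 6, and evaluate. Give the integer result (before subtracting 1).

8 —HB2→ 2^(2 + 1) —bump→ 3^(3 + 1) = 81 —(−1)→ 80
80 —HB3→ 2·3^3 + 2·3^2 + 2·3 + 2 —bump→ 2·4^4 + 2·4^2 + 2·4 + 2 = 554 —(−1)→ 553
553 —HB4→ 2·4^4 + 2·4^2 + 2·4 + 1 —bump→ 2·5^5 + 2·5^2 + 2·5 + 1 = 6311 —(−1)→ 6310
6310 —HB5→ 2·5^5 + 2·5^2 + 2·5 —bump→ 2·6^6 + 2·6^2 + 2·6 = 93396 —(−1)→ 93395

93396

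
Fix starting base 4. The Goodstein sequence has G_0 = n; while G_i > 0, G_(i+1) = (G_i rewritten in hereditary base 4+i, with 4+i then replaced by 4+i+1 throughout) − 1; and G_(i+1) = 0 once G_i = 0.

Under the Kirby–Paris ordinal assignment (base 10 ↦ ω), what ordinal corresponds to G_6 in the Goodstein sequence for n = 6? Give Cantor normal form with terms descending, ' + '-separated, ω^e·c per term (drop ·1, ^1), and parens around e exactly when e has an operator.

i=0: 6 = 4 + 2 (b=4); 4→5: 5 + 2 = 7; 7−1 = 6
i=1: 6 = 5 + 1 (b=5); 5→6: 6 + 1 = 7; 7−1 = 6
i=2: 6 = 6 (b=6); 6→7: 7 = 7; 7−1 = 6
i=3: 6 = 6 (b=7); 7→8: 6 = 6; 6−1 = 5
i=4: 5 = 5 (b=8); 8→9: 5 = 5; 5−1 = 4
i=5: 4 = 4 (b=9); 9→10: 4 = 4; 4−1 = 3

3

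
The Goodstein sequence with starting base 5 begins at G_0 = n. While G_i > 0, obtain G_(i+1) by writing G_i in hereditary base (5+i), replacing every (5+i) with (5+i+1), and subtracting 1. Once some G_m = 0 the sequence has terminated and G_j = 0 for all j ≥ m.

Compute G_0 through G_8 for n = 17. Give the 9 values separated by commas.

17, 19, 21, 23, 24, 25, 26, 27, 28

[0] 17 ≡ 3·5 + 2 (base 5). Lift 6: 20. −1: 19.
[1] 19 ≡ 3·6 + 1 (base 6). Lift 7: 22. −1: 21.
[2] 21 ≡ 3·7 (base 7). Lift 8: 24. −1: 23.
[3] 23 ≡ 2·8 + 7 (base 8). Lift 9: 25. −1: 24.
[4] 24 ≡ 2·9 + 6 (base 9). Lift 10: 26. −1: 25.
[5] 25 ≡ 2·10 + 5 (base 10). Lift 11: 27. −1: 26.
[6] 26 ≡ 2·11 + 4 (base 11). Lift 12: 28. −1: 27.
[7] 27 ≡ 2·12 + 3 (base 12). Lift 13: 29. −1: 28.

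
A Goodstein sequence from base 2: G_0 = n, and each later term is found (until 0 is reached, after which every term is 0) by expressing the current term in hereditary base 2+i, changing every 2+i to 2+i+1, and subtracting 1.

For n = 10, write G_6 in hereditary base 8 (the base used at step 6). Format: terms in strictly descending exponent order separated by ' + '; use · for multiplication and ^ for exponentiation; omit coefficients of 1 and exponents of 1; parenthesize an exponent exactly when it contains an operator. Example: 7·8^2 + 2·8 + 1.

5·8^8 + 5·8^5 + 5·8^4 + 5·8^3 + 5·8^2 + 5·8 + 3

(0) 10|_2 = 2^(2 + 1) + 2 ↦ 3^(3 + 1) + 3|_3 = 84 ⇒ 83
(1) 83|_3 = 3^(3 + 1) + 2 ↦ 4^(4 + 1) + 2|_4 = 1026 ⇒ 1025
(2) 1025|_4 = 4^(4 + 1) + 1 ↦ 5^(5 + 1) + 1|_5 = 15626 ⇒ 15625
(3) 15625|_5 = 5^(5 + 1) ↦ 6^(6 + 1)|_6 = 279936 ⇒ 279935
(4) 279935|_6 = 5·6^6 + 5·6^5 + 5·6^4 + 5·6^3 + 5·6^2 + 5·6 + 5 ↦ 5·7^7 + 5·7^5 + 5·7^4 + 5·7^3 + 5·7^2 + 5·7 + 5|_7 = 4215755 ⇒ 4215754
(5) 4215754|_7 = 5·7^7 + 5·7^5 + 5·7^4 + 5·7^3 + 5·7^2 + 5·7 + 4 ↦ 5·8^8 + 5·8^5 + 5·8^4 + 5·8^3 + 5·8^2 + 5·8 + 4|_8 = 84073324 ⇒ 84073323
(6) 84073323|_8 = 5·8^8 + 5·8^5 + 5·8^4 + 5·8^3 + 5·8^2 + 5·8 + 3 ↦ 5·9^9 + 5·9^5 + 5·9^4 + 5·9^3 + 5·9^2 + 5·9 + 3|_9 = 1937434593 ⇒ 1937434592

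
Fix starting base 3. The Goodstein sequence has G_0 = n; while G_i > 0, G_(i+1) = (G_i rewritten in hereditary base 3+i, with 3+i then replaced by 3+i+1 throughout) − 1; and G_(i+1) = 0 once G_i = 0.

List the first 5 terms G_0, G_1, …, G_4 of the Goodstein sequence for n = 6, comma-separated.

6, 7, 7, 7, 7

(0) 6|_3 = 2·3 ↦ 2·4|_4 = 8 ⇒ 7
(1) 7|_4 = 4 + 3 ↦ 5 + 3|_5 = 8 ⇒ 7
(2) 7|_5 = 5 + 2 ↦ 6 + 2|_6 = 8 ⇒ 7
(3) 7|_6 = 6 + 1 ↦ 7 + 1|_7 = 8 ⇒ 7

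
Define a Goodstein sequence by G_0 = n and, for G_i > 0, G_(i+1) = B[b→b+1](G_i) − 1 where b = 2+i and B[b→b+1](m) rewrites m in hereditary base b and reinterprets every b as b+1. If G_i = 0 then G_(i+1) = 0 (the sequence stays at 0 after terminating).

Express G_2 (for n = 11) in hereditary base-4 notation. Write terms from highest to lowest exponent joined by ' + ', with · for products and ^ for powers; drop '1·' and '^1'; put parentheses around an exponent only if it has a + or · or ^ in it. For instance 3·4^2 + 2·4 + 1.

i=0: 11 = 2^(2 + 1) + 2 + 1 (b=2); 2→3: 3^(3 + 1) + 3 + 1 = 85; 85−1 = 84
i=1: 84 = 3^(3 + 1) + 3 (b=3); 3→4: 4^(4 + 1) + 4 = 1028; 1028−1 = 1027

4^(4 + 1) + 3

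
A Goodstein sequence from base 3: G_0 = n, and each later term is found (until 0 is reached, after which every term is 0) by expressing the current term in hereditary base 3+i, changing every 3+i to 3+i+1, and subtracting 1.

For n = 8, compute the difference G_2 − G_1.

[0] 8 ≡ 2·3 + 2 (base 3). Lift 4: 10. −1: 9.
[1] 9 ≡ 2·4 + 1 (base 4). Lift 5: 11. −1: 10.

1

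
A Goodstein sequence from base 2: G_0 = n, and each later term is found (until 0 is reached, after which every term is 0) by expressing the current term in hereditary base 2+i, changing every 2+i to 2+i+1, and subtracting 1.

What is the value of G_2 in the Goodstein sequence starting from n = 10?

base 2: 10 = 2^(2 + 1) + 2; at 3: 3^(3 + 1) + 3 = 84; next = 83
base 3: 83 = 3^(3 + 1) + 2; at 4: 4^(4 + 1) + 2 = 1026; next = 1025
base 4: 1025 = 4^(4 + 1) + 1; at 5: 5^(5 + 1) + 1 = 15626; next = 15625

1025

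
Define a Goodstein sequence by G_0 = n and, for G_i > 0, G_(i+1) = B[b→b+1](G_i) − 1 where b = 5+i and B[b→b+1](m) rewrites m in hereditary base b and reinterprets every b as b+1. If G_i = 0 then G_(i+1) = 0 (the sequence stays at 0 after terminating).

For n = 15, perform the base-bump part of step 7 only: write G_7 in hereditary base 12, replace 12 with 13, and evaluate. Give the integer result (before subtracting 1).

G_0=15  [base 5] 3·5  →[5↦6]→  3·6 = 18  −1 ⇒ G_1=17
G_1=17  [base 6] 2·6 + 5  →[6↦7]→  2·7 + 5 = 19  −1 ⇒ G_2=18
G_2=18  [base 7] 2·7 + 4  →[7↦8]→  2·8 + 4 = 20  −1 ⇒ G_3=19
G_3=19  [base 8] 2·8 + 3  →[8↦9]→  2·9 + 3 = 21  −1 ⇒ G_4=20
G_4=20  [base 9] 2·9 + 2  →[9↦10]→  2·10 + 2 = 22  −1 ⇒ G_5=21
G_5=21  [base 10] 2·10 + 1  →[10↦11]→  2·11 + 1 = 23  −1 ⇒ G_6=22
G_6=22  [base 11] 2·11  →[11↦12]→  2·12 = 24  −1 ⇒ G_7=23
G_7=23  [base 12] 12 + 11  →[12↦13]→  13 + 11 = 24  −1 ⇒ G_8=23

24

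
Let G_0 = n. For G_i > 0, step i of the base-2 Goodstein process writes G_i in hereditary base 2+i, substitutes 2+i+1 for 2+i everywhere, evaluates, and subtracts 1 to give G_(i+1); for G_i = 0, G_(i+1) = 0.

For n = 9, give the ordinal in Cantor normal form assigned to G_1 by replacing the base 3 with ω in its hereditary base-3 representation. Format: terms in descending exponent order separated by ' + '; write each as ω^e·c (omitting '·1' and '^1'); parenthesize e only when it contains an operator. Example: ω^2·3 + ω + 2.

ω^(ω + 1)

G_0=9  [base 2] 2^(2 + 1) + 1  →[2↦3]→  3^(3 + 1) + 1 = 82  −1 ⇒ G_1=81
G_1=81  [base 3] 3^(3 + 1)  →[3↦4]→  4^(4 + 1) = 1024  −1 ⇒ G_2=1023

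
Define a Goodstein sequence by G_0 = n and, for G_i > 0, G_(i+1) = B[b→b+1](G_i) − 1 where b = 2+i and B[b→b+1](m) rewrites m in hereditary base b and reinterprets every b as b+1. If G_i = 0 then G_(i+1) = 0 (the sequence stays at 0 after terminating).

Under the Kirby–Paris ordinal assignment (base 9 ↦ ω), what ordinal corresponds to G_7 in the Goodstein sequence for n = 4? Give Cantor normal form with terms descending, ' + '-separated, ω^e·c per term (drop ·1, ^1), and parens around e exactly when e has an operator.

i=0: 4 = 2^2 (b=2); 2→3: 3^3 = 27; 27−1 = 26
i=1: 26 = 2·3^2 + 2·3 + 2 (b=3); 3→4: 2·4^2 + 2·4 + 2 = 42; 42−1 = 41
i=2: 41 = 2·4^2 + 2·4 + 1 (b=4); 4→5: 2·5^2 + 2·5 + 1 = 61; 61−1 = 60
i=3: 60 = 2·5^2 + 2·5 (b=5); 5→6: 2·6^2 + 2·6 = 84; 84−1 = 83
i=4: 83 = 2·6^2 + 6 + 5 (b=6); 6→7: 2·7^2 + 7 + 5 = 110; 110−1 = 109
i=5: 109 = 2·7^2 + 7 + 4 (b=7); 7→8: 2·8^2 + 8 + 4 = 140; 140−1 = 139
i=6: 139 = 2·8^2 + 8 + 3 (b=8); 8→9: 2·9^2 + 9 + 3 = 174; 174−1 = 173
i=7: 173 = 2·9^2 + 9 + 2 (b=9); 9→10: 2·10^2 + 10 + 2 = 212; 212−1 = 211

ω^2·2 + ω + 2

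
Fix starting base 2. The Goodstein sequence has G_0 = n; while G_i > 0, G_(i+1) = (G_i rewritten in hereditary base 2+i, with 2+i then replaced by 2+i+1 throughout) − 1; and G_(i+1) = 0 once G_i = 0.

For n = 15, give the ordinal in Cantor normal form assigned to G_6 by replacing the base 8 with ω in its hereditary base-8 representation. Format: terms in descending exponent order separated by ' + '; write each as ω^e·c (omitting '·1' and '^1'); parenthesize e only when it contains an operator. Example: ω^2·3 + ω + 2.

ω^(ω + 1) + ω^7·7 + ω^6·7 + ω^5·7 + ω^4·7 + ω^3·7 + ω^2·7 + ω·7 + 7

base 2: 15 = 2^(2 + 1) + 2^2 + 2 + 1; at 3: 3^(3 + 1) + 3^3 + 3 + 1 = 112; next = 111
base 3: 111 = 3^(3 + 1) + 3^3 + 3; at 4: 4^(4 + 1) + 4^4 + 4 = 1284; next = 1283
base 4: 1283 = 4^(4 + 1) + 4^4 + 3; at 5: 5^(5 + 1) + 5^5 + 3 = 18753; next = 18752
base 5: 18752 = 5^(5 + 1) + 5^5 + 2; at 6: 6^(6 + 1) + 6^6 + 2 = 326594; next = 326593
base 6: 326593 = 6^(6 + 1) + 6^6 + 1; at 7: 7^(7 + 1) + 7^7 + 1 = 6588345; next = 6588344
base 7: 6588344 = 7^(7 + 1) + 7^7; at 8: 8^(8 + 1) + 8^8 = 150994944; next = 150994943
base 8: 150994943 = 8^(8 + 1) + 7·8^7 + 7·8^6 + 7·8^5 + 7·8^4 + 7·8^3 + 7·8^2 + 7·8 + 7; at 9: 9^(9 + 1) + 7·9^7 + 7·9^6 + 7·9^5 + 7·9^4 + 7·9^3 + 7·9^2 + 7·9 + 7 = 3524450281; next = 3524450280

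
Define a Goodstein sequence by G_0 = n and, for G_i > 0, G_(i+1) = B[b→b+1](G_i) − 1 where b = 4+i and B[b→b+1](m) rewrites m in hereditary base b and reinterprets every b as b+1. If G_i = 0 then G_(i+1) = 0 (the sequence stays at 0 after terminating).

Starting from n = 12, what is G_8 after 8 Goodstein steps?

19

step 0: 12 = 3·4; sub 5 for 4: 3·5; = 15; G_1 = 15−1 = 14
step 1: 14 = 2·5 + 4; sub 6 for 5: 2·6 + 4; = 16; G_2 = 16−1 = 15
step 2: 15 = 2·6 + 3; sub 7 for 6: 2·7 + 3; = 17; G_3 = 17−1 = 16
step 3: 16 = 2·7 + 2; sub 8 for 7: 2·8 + 2; = 18; G_4 = 18−1 = 17
step 4: 17 = 2·8 + 1; sub 9 for 8: 2·9 + 1; = 19; G_5 = 19−1 = 18
step 5: 18 = 2·9; sub 10 for 9: 2·10; = 20; G_6 = 20−1 = 19
step 6: 19 = 10 + 9; sub 11 for 10: 11 + 9; = 20; G_7 = 20−1 = 19
step 7: 19 = 11 + 8; sub 12 for 11: 12 + 8; = 20; G_8 = 20−1 = 19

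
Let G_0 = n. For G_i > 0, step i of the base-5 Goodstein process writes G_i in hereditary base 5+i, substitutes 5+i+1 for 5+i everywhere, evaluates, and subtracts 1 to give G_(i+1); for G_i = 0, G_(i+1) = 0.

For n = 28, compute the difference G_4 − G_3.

[0] 28 ≡ 5^2 + 3 (base 5). Lift 6: 39. −1: 38.
[1] 38 ≡ 6^2 + 2 (base 6). Lift 7: 51. −1: 50.
[2] 50 ≡ 7^2 + 1 (base 7). Lift 8: 65. −1: 64.
[3] 64 ≡ 8^2 (base 8). Lift 9: 81. −1: 80.

16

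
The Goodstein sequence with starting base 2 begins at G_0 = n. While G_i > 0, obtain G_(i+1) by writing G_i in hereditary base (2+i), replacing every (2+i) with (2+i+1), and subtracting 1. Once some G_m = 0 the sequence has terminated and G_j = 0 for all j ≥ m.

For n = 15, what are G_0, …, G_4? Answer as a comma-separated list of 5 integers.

15, 111, 1283, 18752, 326593

15 —HB2→ 2^(2 + 1) + 2^2 + 2 + 1 —bump→ 3^(3 + 1) + 3^3 + 3 + 1 = 112 —(−1)→ 111
111 —HB3→ 3^(3 + 1) + 3^3 + 3 —bump→ 4^(4 + 1) + 4^4 + 4 = 1284 —(−1)→ 1283
1283 —HB4→ 4^(4 + 1) + 4^4 + 3 —bump→ 5^(5 + 1) + 5^5 + 3 = 18753 —(−1)→ 18752
18752 —HB5→ 5^(5 + 1) + 5^5 + 2 —bump→ 6^(6 + 1) + 6^6 + 2 = 326594 —(−1)→ 326593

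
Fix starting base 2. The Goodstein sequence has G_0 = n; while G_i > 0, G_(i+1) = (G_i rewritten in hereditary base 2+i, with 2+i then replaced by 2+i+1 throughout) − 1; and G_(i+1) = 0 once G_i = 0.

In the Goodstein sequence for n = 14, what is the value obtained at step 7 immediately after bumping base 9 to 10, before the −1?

[0] 14 ≡ 2^(2 + 1) + 2^2 + 2 (base 2). Lift 3: 111. −1: 110.
[1] 110 ≡ 3^(3 + 1) + 3^3 + 2 (base 3). Lift 4: 1282. −1: 1281.
[2] 1281 ≡ 4^(4 + 1) + 4^4 + 1 (base 4). Lift 5: 18751. −1: 18750.
[3] 18750 ≡ 5^(5 + 1) + 5^5 (base 5). Lift 6: 326592. −1: 326591.
[4] 326591 ≡ 6^(6 + 1) + 5·6^5 + 5·6^4 + 5·6^3 + 5·6^2 + 5·6 + 5 (base 6). Lift 7: 5862841. −1: 5862840.
[5] 5862840 ≡ 7^(7 + 1) + 5·7^5 + 5·7^4 + 5·7^3 + 5·7^2 + 5·7 + 4 (base 7). Lift 8: 134404972. −1: 134404971.
[6] 134404971 ≡ 8^(8 + 1) + 5·8^5 + 5·8^4 + 5·8^3 + 5·8^2 + 5·8 + 3 (base 8). Lift 9: 3487116549. −1: 3487116548.
[7] 3487116548 ≡ 9^(9 + 1) + 5·9^5 + 5·9^4 + 5·9^3 + 5·9^2 + 5·9 + 2 (base 9). Lift 10: 100000555552. −1: 100000555551.

100000555552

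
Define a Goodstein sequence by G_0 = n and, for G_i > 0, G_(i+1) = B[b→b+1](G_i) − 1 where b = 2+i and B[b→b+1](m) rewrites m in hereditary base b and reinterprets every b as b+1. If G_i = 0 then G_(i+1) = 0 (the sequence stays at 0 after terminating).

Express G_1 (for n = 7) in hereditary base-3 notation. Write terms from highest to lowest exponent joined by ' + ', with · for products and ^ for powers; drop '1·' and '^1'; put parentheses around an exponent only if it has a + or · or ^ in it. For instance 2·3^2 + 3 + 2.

3^3 + 3

7 —HB2→ 2^2 + 2 + 1 —bump→ 3^3 + 3 + 1 = 31 —(−1)→ 30
30 —HB3→ 3^3 + 3 —bump→ 4^4 + 4 = 260 —(−1)→ 259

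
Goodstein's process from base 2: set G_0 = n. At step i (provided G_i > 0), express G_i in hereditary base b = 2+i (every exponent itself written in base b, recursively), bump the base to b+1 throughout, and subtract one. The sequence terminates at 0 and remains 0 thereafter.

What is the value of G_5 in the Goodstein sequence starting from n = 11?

i=0: 11 = 2^(2 + 1) + 2 + 1 (b=2); 2→3: 3^(3 + 1) + 3 + 1 = 85; 85−1 = 84
i=1: 84 = 3^(3 + 1) + 3 (b=3); 3→4: 4^(4 + 1) + 4 = 1028; 1028−1 = 1027
i=2: 1027 = 4^(4 + 1) + 3 (b=4); 4→5: 5^(5 + 1) + 3 = 15628; 15628−1 = 15627
i=3: 15627 = 5^(5 + 1) + 2 (b=5); 5→6: 6^(6 + 1) + 2 = 279938; 279938−1 = 279937
i=4: 279937 = 6^(6 + 1) + 1 (b=6); 6→7: 7^(7 + 1) + 1 = 5764802; 5764802−1 = 5764801

5764801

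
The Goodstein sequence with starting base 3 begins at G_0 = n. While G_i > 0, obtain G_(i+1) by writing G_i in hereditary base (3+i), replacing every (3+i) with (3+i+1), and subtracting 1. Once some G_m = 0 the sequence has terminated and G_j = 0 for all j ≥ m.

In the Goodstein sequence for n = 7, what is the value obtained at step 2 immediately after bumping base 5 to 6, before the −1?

(0) 7|_3 = 2·3 + 1 ↦ 2·4 + 1|_4 = 9 ⇒ 8
(1) 8|_4 = 2·4 ↦ 2·5|_5 = 10 ⇒ 9
(2) 9|_5 = 5 + 4 ↦ 6 + 4|_6 = 10 ⇒ 9

10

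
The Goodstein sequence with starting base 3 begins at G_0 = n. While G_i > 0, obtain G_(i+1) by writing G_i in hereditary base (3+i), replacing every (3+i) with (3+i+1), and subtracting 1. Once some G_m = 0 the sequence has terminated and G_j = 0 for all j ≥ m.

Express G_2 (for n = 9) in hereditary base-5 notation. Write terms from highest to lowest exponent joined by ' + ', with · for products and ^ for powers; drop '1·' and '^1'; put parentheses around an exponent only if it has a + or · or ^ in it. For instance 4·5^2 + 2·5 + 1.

3·5 + 2

base 3: 9 = 3^2; at 4: 4^2 = 16; next = 15
base 4: 15 = 3·4 + 3; at 5: 3·5 + 3 = 18; next = 17
base 5: 17 = 3·5 + 2; at 6: 3·6 + 2 = 20; next = 19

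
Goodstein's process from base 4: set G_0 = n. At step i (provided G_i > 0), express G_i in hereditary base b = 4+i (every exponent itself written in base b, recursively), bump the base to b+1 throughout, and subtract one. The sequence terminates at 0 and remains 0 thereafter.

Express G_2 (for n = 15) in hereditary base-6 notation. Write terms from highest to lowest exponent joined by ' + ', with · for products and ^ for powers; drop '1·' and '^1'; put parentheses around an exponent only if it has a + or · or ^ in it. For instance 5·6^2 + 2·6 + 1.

3·6 + 1

(0) 15|_4 = 3·4 + 3 ↦ 3·5 + 3|_5 = 18 ⇒ 17
(1) 17|_5 = 3·5 + 2 ↦ 3·6 + 2|_6 = 20 ⇒ 19
(2) 19|_6 = 3·6 + 1 ↦ 3·7 + 1|_7 = 22 ⇒ 21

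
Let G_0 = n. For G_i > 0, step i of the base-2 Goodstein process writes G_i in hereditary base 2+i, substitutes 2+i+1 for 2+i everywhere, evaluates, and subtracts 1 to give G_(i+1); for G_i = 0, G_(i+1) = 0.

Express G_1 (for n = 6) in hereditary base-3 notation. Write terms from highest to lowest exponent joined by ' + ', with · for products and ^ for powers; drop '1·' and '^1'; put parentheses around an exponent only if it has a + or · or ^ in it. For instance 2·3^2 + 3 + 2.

step 0: 6 = 2^2 + 2; sub 3 for 2: 3^3 + 3; = 30; G_1 = 30−1 = 29
step 1: 29 = 3^3 + 2; sub 4 for 3: 4^4 + 2; = 258; G_2 = 258−1 = 257

3^3 + 2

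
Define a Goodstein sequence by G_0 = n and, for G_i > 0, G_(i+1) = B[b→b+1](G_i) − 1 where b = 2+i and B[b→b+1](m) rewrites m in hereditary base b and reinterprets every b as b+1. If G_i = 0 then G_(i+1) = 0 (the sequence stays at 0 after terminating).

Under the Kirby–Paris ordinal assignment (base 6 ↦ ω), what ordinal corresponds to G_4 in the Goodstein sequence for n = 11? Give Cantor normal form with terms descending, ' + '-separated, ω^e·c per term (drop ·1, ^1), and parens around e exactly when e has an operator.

step 0: 11 = 2^(2 + 1) + 2 + 1; sub 3 for 2: 3^(3 + 1) + 3 + 1; = 85; G_1 = 85−1 = 84
step 1: 84 = 3^(3 + 1) + 3; sub 4 for 3: 4^(4 + 1) + 4; = 1028; G_2 = 1028−1 = 1027
step 2: 1027 = 4^(4 + 1) + 3; sub 5 for 4: 5^(5 + 1) + 3; = 15628; G_3 = 15628−1 = 15627
step 3: 15627 = 5^(5 + 1) + 2; sub 6 for 5: 6^(6 + 1) + 2; = 279938; G_4 = 279938−1 = 279937
step 4: 279937 = 6^(6 + 1) + 1; sub 7 for 6: 7^(7 + 1) + 1; = 5764802; G_5 = 5764802−1 = 5764801

ω^(ω + 1) + 1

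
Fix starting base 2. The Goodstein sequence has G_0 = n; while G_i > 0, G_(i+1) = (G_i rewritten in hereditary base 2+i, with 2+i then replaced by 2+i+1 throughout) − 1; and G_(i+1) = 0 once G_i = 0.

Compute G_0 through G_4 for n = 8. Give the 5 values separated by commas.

8, 80, 553, 6310, 93395

G_0=8  [base 2] 2^(2 + 1)  →[2↦3]→  3^(3 + 1) = 81  −1 ⇒ G_1=80
G_1=80  [base 3] 2·3^3 + 2·3^2 + 2·3 + 2  →[3↦4]→  2·4^4 + 2·4^2 + 2·4 + 2 = 554  −1 ⇒ G_2=553
G_2=553  [base 4] 2·4^4 + 2·4^2 + 2·4 + 1  →[4↦5]→  2·5^5 + 2·5^2 + 2·5 + 1 = 6311  −1 ⇒ G_3=6310
G_3=6310  [base 5] 2·5^5 + 2·5^2 + 2·5  →[5↦6]→  2·6^6 + 2·6^2 + 2·6 = 93396  −1 ⇒ G_4=93395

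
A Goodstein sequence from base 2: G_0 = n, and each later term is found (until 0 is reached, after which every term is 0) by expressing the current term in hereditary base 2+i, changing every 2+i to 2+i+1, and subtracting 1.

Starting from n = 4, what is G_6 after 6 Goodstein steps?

G_0=4  [base 2] 2^2  →[2↦3]→  3^3 = 27  −1 ⇒ G_1=26
G_1=26  [base 3] 2·3^2 + 2·3 + 2  →[3↦4]→  2·4^2 + 2·4 + 2 = 42  −1 ⇒ G_2=41
G_2=41  [base 4] 2·4^2 + 2·4 + 1  →[4↦5]→  2·5^2 + 2·5 + 1 = 61  −1 ⇒ G_3=60
G_3=60  [base 5] 2·5^2 + 2·5  →[5↦6]→  2·6^2 + 2·6 = 84  −1 ⇒ G_4=83
G_4=83  [base 6] 2·6^2 + 6 + 5  →[6↦7]→  2·7^2 + 7 + 5 = 110  −1 ⇒ G_5=109
G_5=109  [base 7] 2·7^2 + 7 + 4  →[7↦8]→  2·8^2 + 8 + 4 = 140  −1 ⇒ G_6=139

139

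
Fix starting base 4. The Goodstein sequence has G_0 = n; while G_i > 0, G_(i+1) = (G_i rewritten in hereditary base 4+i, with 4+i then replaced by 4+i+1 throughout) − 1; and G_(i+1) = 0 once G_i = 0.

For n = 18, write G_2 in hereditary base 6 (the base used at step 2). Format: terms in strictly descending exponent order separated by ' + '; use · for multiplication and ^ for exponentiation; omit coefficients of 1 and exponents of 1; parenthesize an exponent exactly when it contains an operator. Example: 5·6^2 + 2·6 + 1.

i=0: 18 = 4^2 + 2 (b=4); 4→5: 5^2 + 2 = 27; 27−1 = 26
i=1: 26 = 5^2 + 1 (b=5); 5→6: 6^2 + 1 = 37; 37−1 = 36

6^2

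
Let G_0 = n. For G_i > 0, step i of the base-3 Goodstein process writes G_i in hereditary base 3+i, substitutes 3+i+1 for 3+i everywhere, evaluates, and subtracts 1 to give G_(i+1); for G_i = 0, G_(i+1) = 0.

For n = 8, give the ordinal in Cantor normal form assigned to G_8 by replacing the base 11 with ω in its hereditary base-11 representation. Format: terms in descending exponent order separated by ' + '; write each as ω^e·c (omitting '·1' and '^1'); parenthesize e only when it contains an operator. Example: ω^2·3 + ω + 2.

G_0=8  [base 3] 2·3 + 2  →[3↦4]→  2·4 + 2 = 10  −1 ⇒ G_1=9
G_1=9  [base 4] 2·4 + 1  →[4↦5]→  2·5 + 1 = 11  −1 ⇒ G_2=10
G_2=10  [base 5] 2·5  →[5↦6]→  2·6 = 12  −1 ⇒ G_3=11
G_3=11  [base 6] 6 + 5  →[6↦7]→  7 + 5 = 12  −1 ⇒ G_4=11
G_4=11  [base 7] 7 + 4  →[7↦8]→  8 + 4 = 12  −1 ⇒ G_5=11
G_5=11  [base 8] 8 + 3  →[8↦9]→  9 + 3 = 12  −1 ⇒ G_6=11
G_6=11  [base 9] 9 + 2  →[9↦10]→  10 + 2 = 12  −1 ⇒ G_7=11
G_7=11  [base 10] 10 + 1  →[10↦11]→  11 + 1 = 12  −1 ⇒ G_8=11
G_8=11  [base 11] 11  →[11↦12]→  12 = 12  −1 ⇒ G_9=11

ω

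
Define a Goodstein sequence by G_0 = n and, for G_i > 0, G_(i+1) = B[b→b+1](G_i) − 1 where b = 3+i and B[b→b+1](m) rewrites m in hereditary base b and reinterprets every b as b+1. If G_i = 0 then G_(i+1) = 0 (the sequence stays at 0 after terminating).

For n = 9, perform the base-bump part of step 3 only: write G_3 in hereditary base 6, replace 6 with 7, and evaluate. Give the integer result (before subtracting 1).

22

i=0: 9 = 3^2 (b=3); 3→4: 4^2 = 16; 16−1 = 15
i=1: 15 = 3·4 + 3 (b=4); 4→5: 3·5 + 3 = 18; 18−1 = 17
i=2: 17 = 3·5 + 2 (b=5); 5→6: 3·6 + 2 = 20; 20−1 = 19
i=3: 19 = 3·6 + 1 (b=6); 6→7: 3·7 + 1 = 22; 22−1 = 21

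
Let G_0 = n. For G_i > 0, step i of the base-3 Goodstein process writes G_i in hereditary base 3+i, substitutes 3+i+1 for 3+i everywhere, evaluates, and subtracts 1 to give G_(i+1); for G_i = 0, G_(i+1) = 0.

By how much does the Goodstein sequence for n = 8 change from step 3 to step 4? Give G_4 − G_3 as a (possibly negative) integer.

0

base 3: 8 = 2·3 + 2; at 4: 2·4 + 2 = 10; next = 9
base 4: 9 = 2·4 + 1; at 5: 2·5 + 1 = 11; next = 10
base 5: 10 = 2·5; at 6: 2·6 = 12; next = 11
base 6: 11 = 6 + 5; at 7: 7 + 5 = 12; next = 11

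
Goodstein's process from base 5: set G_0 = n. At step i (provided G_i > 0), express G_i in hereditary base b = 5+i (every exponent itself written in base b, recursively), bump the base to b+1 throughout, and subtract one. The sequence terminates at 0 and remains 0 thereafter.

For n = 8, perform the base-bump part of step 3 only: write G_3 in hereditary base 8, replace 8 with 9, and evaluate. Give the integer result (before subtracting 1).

9

8 —HB5→ 5 + 3 —bump→ 6 + 3 = 9 —(−1)→ 8
8 —HB6→ 6 + 2 —bump→ 7 + 2 = 9 —(−1)→ 8
8 —HB7→ 7 + 1 —bump→ 8 + 1 = 9 —(−1)→ 8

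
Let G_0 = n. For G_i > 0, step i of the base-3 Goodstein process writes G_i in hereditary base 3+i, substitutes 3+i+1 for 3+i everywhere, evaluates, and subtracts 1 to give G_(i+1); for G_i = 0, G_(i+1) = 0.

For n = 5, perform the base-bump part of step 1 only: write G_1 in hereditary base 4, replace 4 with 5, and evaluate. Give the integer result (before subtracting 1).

step 0: 5 = 3 + 2; sub 4 for 3: 4 + 2; = 6; G_1 = 6−1 = 5
step 1: 5 = 4 + 1; sub 5 for 4: 5 + 1; = 6; G_2 = 6−1 = 5

6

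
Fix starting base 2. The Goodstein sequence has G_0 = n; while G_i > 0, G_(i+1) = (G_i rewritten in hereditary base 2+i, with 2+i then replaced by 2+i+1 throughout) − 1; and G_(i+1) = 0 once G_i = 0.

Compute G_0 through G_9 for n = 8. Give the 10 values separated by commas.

8 —HB2→ 2^(2 + 1) —bump→ 3^(3 + 1) = 81 —(−1)→ 80
80 —HB3→ 2·3^3 + 2·3^2 + 2·3 + 2 —bump→ 2·4^4 + 2·4^2 + 2·4 + 2 = 554 —(−1)→ 553
553 —HB4→ 2·4^4 + 2·4^2 + 2·4 + 1 —bump→ 2·5^5 + 2·5^2 + 2·5 + 1 = 6311 —(−1)→ 6310
6310 —HB5→ 2·5^5 + 2·5^2 + 2·5 —bump→ 2·6^6 + 2·6^2 + 2·6 = 93396 —(−1)→ 93395
93395 —HB6→ 2·6^6 + 2·6^2 + 6 + 5 —bump→ 2·7^7 + 2·7^2 + 7 + 5 = 1647196 —(−1)→ 1647195
1647195 —HB7→ 2·7^7 + 2·7^2 + 7 + 4 —bump→ 2·8^8 + 2·8^2 + 8 + 4 = 33554572 —(−1)→ 33554571
33554571 —HB8→ 2·8^8 + 2·8^2 + 8 + 3 —bump→ 2·9^9 + 2·9^2 + 9 + 3 = 774841152 —(−1)→ 774841151
774841151 —HB9→ 2·9^9 + 2·9^2 + 9 + 2 —bump→ 2·10^10 + 2·10^2 + 10 + 2 = 20000000212 —(−1)→ 20000000211
20000000211 —HB10→ 2·10^10 + 2·10^2 + 10 + 1 —bump→ 2·11^11 + 2·11^2 + 11 + 1 = 570623341476 —(−1)→ 570623341475

8, 80, 553, 6310, 93395, 1647195, 33554571, 774841151, 20000000211, 570623341475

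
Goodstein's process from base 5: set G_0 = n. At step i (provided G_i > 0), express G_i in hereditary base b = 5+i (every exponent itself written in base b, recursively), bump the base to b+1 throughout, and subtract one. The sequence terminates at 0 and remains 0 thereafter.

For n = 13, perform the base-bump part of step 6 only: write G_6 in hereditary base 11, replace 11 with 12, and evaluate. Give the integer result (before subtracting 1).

step 0: 13 = 2·5 + 3; sub 6 for 5: 2·6 + 3; = 15; G_1 = 15−1 = 14
step 1: 14 = 2·6 + 2; sub 7 for 6: 2·7 + 2; = 16; G_2 = 16−1 = 15
step 2: 15 = 2·7 + 1; sub 8 for 7: 2·8 + 1; = 17; G_3 = 17−1 = 16
step 3: 16 = 2·8; sub 9 for 8: 2·9; = 18; G_4 = 18−1 = 17
step 4: 17 = 9 + 8; sub 10 for 9: 10 + 8; = 18; G_5 = 18−1 = 17
step 5: 17 = 10 + 7; sub 11 for 10: 11 + 7; = 18; G_6 = 18−1 = 17
step 6: 17 = 11 + 6; sub 12 for 11: 12 + 6; = 18; G_7 = 18−1 = 17

18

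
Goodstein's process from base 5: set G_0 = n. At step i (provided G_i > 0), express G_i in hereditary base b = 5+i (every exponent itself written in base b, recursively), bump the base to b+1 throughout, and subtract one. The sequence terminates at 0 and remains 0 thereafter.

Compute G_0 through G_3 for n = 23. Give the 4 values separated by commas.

23, 26, 29, 32

step 0: 23 = 4·5 + 3; sub 6 for 5: 4·6 + 3; = 27; G_1 = 27−1 = 26
step 1: 26 = 4·6 + 2; sub 7 for 6: 4·7 + 2; = 30; G_2 = 30−1 = 29
step 2: 29 = 4·7 + 1; sub 8 for 7: 4·8 + 1; = 33; G_3 = 33−1 = 32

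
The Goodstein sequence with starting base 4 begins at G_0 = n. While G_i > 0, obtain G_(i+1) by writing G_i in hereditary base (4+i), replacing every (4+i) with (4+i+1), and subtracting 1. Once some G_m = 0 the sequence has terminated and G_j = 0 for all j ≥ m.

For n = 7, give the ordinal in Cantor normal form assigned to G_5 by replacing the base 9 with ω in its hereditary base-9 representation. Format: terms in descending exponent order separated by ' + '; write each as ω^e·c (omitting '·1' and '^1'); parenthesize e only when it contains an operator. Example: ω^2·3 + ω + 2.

6

[0] 7 ≡ 4 + 3 (base 4). Lift 5: 8. −1: 7.
[1] 7 ≡ 5 + 2 (base 5). Lift 6: 8. −1: 7.
[2] 7 ≡ 6 + 1 (base 6). Lift 7: 8. −1: 7.
[3] 7 ≡ 7 (base 7). Lift 8: 8. −1: 7.
[4] 7 ≡ 7 (base 8). Lift 9: 7. −1: 6.
[5] 6 ≡ 6 (base 9). Lift 10: 6. −1: 5.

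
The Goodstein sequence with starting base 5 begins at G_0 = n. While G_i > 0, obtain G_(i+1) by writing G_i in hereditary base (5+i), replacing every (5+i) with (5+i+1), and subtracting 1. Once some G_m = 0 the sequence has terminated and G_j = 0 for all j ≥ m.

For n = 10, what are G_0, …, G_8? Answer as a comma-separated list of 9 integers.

G_0 = 10. HB_5(10) = 2·5. Bump = 12. G_1 = 11.
G_1 = 11. HB_6(11) = 6 + 5. Bump = 12. G_2 = 11.
G_2 = 11. HB_7(11) = 7 + 4. Bump = 12. G_3 = 11.
G_3 = 11. HB_8(11) = 8 + 3. Bump = 12. G_4 = 11.
G_4 = 11. HB_9(11) = 9 + 2. Bump = 12. G_5 = 11.
G_5 = 11. HB_10(11) = 10 + 1. Bump = 12. G_6 = 11.
G_6 = 11. HB_11(11) = 11. Bump = 12. G_7 = 11.
G_7 = 11. HB_12(11) = 11. Bump = 11. G_8 = 10.

10, 11, 11, 11, 11, 11, 11, 11, 10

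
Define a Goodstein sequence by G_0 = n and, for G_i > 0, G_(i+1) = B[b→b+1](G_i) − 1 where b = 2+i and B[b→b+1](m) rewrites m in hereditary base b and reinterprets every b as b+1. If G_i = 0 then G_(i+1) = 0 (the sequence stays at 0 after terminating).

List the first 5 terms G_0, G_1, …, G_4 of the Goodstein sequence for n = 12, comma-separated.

12, 107, 1065, 15685, 280019

G_0 = 12. HB_2(12) = 2^(2 + 1) + 2^2. Bump = 108. G_1 = 107.
G_1 = 107. HB_3(107) = 3^(3 + 1) + 2·3^2 + 2·3 + 2. Bump = 1066. G_2 = 1065.
G_2 = 1065. HB_4(1065) = 4^(4 + 1) + 2·4^2 + 2·4 + 1. Bump = 15686. G_3 = 15685.
G_3 = 15685. HB_5(15685) = 5^(5 + 1) + 2·5^2 + 2·5. Bump = 280020. G_4 = 280019.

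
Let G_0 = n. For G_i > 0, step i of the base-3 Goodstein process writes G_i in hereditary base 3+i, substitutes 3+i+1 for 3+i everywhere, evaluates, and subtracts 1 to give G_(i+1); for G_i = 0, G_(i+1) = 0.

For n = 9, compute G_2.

17

9 —HB3→ 3^2 —bump→ 4^2 = 16 —(−1)→ 15
15 —HB4→ 3·4 + 3 —bump→ 3·5 + 3 = 18 —(−1)→ 17
17 —HB5→ 3·5 + 2 —bump→ 3·6 + 2 = 20 —(−1)→ 19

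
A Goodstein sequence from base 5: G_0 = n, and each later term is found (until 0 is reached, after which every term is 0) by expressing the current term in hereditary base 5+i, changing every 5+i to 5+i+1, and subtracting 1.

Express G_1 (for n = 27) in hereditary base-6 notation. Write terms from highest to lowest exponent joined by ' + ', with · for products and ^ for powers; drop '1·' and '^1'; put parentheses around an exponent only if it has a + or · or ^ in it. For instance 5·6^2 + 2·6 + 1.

G_0 = 27. HB_5(27) = 5^2 + 2. Bump = 38. G_1 = 37.
G_1 = 37. HB_6(37) = 6^2 + 1. Bump = 50. G_2 = 49.

6^2 + 1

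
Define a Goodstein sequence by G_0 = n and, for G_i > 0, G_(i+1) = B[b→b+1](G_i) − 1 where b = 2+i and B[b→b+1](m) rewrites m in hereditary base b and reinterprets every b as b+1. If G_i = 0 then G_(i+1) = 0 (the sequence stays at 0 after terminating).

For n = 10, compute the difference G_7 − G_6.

1853361269

step 0: 10 = 2^(2 + 1) + 2; sub 3 for 2: 3^(3 + 1) + 3; = 84; G_1 = 84−1 = 83
step 1: 83 = 3^(3 + 1) + 2; sub 4 for 3: 4^(4 + 1) + 2; = 1026; G_2 = 1026−1 = 1025
step 2: 1025 = 4^(4 + 1) + 1; sub 5 for 4: 5^(5 + 1) + 1; = 15626; G_3 = 15626−1 = 15625
step 3: 15625 = 5^(5 + 1); sub 6 for 5: 6^(6 + 1); = 279936; G_4 = 279936−1 = 279935
step 4: 279935 = 5·6^6 + 5·6^5 + 5·6^4 + 5·6^3 + 5·6^2 + 5·6 + 5; sub 7 for 6: 5·7^7 + 5·7^5 + 5·7^4 + 5·7^3 + 5·7^2 + 5·7 + 5; = 4215755; G_5 = 4215755−1 = 4215754
step 5: 4215754 = 5·7^7 + 5·7^5 + 5·7^4 + 5·7^3 + 5·7^2 + 5·7 + 4; sub 8 for 7: 5·8^8 + 5·8^5 + 5·8^4 + 5·8^3 + 5·8^2 + 5·8 + 4; = 84073324; G_6 = 84073324−1 = 84073323
step 6: 84073323 = 5·8^8 + 5·8^5 + 5·8^4 + 5·8^3 + 5·8^2 + 5·8 + 3; sub 9 for 8: 5·9^9 + 5·9^5 + 5·9^4 + 5·9^3 + 5·9^2 + 5·9 + 3; = 1937434593; G_7 = 1937434593−1 = 1937434592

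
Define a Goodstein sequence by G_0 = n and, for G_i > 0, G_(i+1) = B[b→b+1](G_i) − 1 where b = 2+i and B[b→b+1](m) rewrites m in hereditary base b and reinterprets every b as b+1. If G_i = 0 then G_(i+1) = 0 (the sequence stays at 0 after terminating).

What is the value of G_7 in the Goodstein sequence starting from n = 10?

base 2: 10 = 2^(2 + 1) + 2; at 3: 3^(3 + 1) + 3 = 84; next = 83
base 3: 83 = 3^(3 + 1) + 2; at 4: 4^(4 + 1) + 2 = 1026; next = 1025
base 4: 1025 = 4^(4 + 1) + 1; at 5: 5^(5 + 1) + 1 = 15626; next = 15625
base 5: 15625 = 5^(5 + 1); at 6: 6^(6 + 1) = 279936; next = 279935
base 6: 279935 = 5·6^6 + 5·6^5 + 5·6^4 + 5·6^3 + 5·6^2 + 5·6 + 5; at 7: 5·7^7 + 5·7^5 + 5·7^4 + 5·7^3 + 5·7^2 + 5·7 + 5 = 4215755; next = 4215754
base 7: 4215754 = 5·7^7 + 5·7^5 + 5·7^4 + 5·7^3 + 5·7^2 + 5·7 + 4; at 8: 5·8^8 + 5·8^5 + 5·8^4 + 5·8^3 + 5·8^2 + 5·8 + 4 = 84073324; next = 84073323
base 8: 84073323 = 5·8^8 + 5·8^5 + 5·8^4 + 5·8^3 + 5·8^2 + 5·8 + 3; at 9: 5·9^9 + 5·9^5 + 5·9^4 + 5·9^3 + 5·9^2 + 5·9 + 3 = 1937434593; next = 1937434592

1937434592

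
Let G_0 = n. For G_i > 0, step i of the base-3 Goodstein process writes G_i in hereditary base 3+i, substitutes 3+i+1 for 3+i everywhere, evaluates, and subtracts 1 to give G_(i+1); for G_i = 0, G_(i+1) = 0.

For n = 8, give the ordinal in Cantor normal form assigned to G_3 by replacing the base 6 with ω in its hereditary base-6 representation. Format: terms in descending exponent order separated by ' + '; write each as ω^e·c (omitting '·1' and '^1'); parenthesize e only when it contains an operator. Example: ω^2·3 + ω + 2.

ω + 5

step 0: 8 = 2·3 + 2; sub 4 for 3: 2·4 + 2; = 10; G_1 = 10−1 = 9
step 1: 9 = 2·4 + 1; sub 5 for 4: 2·5 + 1; = 11; G_2 = 11−1 = 10
step 2: 10 = 2·5; sub 6 for 5: 2·6; = 12; G_3 = 12−1 = 11
step 3: 11 = 6 + 5; sub 7 for 6: 7 + 5; = 12; G_4 = 12−1 = 11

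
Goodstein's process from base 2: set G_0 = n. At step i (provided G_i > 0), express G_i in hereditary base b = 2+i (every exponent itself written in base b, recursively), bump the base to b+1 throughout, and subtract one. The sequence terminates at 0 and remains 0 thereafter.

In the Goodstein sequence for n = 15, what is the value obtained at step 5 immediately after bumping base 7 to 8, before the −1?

150994944

step 0: 15 = 2^(2 + 1) + 2^2 + 2 + 1; sub 3 for 2: 3^(3 + 1) + 3^3 + 3 + 1; = 112; G_1 = 112−1 = 111
step 1: 111 = 3^(3 + 1) + 3^3 + 3; sub 4 for 3: 4^(4 + 1) + 4^4 + 4; = 1284; G_2 = 1284−1 = 1283
step 2: 1283 = 4^(4 + 1) + 4^4 + 3; sub 5 for 4: 5^(5 + 1) + 5^5 + 3; = 18753; G_3 = 18753−1 = 18752
step 3: 18752 = 5^(5 + 1) + 5^5 + 2; sub 6 for 5: 6^(6 + 1) + 6^6 + 2; = 326594; G_4 = 326594−1 = 326593
step 4: 326593 = 6^(6 + 1) + 6^6 + 1; sub 7 for 6: 7^(7 + 1) + 7^7 + 1; = 6588345; G_5 = 6588345−1 = 6588344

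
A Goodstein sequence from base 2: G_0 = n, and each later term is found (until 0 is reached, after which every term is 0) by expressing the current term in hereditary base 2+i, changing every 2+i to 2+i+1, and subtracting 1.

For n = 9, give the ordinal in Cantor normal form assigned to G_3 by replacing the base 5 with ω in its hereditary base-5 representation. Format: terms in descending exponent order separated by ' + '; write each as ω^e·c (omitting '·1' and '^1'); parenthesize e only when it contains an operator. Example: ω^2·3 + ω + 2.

ω^ω·3 + ω^3·3 + ω^2·3 + ω·3 + 2

base 2: 9 = 2^(2 + 1) + 1; at 3: 3^(3 + 1) + 1 = 82; next = 81
base 3: 81 = 3^(3 + 1); at 4: 4^(4 + 1) = 1024; next = 1023
base 4: 1023 = 3·4^4 + 3·4^3 + 3·4^2 + 3·4 + 3; at 5: 3·5^5 + 3·5^3 + 3·5^2 + 3·5 + 3 = 9843; next = 9842
base 5: 9842 = 3·5^5 + 3·5^3 + 3·5^2 + 3·5 + 2; at 6: 3·6^6 + 3·6^3 + 3·6^2 + 3·6 + 2 = 140744; next = 140743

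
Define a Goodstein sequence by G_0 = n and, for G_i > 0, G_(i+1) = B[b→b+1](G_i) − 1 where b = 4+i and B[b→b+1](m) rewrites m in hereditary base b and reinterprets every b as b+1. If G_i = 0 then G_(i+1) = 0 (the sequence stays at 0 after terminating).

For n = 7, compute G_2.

7

base 4: 7 = 4 + 3; at 5: 5 + 3 = 8; next = 7
base 5: 7 = 5 + 2; at 6: 6 + 2 = 8; next = 7
base 6: 7 = 6 + 1; at 7: 7 + 1 = 8; next = 7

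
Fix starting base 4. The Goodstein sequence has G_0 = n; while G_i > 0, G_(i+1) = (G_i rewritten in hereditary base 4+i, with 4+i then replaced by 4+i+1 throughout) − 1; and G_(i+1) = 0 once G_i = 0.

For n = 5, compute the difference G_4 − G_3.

G_0 = 5. HB_4(5) = 4 + 1. Bump = 6. G_1 = 5.
G_1 = 5. HB_5(5) = 5. Bump = 6. G_2 = 5.
G_2 = 5. HB_6(5) = 5. Bump = 5. G_3 = 4.
G_3 = 4. HB_7(4) = 4. Bump = 4. G_4 = 3.

-1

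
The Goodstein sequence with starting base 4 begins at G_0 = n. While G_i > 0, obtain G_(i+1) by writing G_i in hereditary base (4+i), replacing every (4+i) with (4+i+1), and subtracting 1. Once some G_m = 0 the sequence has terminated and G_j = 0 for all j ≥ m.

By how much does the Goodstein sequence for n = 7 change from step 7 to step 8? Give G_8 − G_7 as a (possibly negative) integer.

(0) 7|_4 = 4 + 3 ↦ 5 + 3|_5 = 8 ⇒ 7
(1) 7|_5 = 5 + 2 ↦ 6 + 2|_6 = 8 ⇒ 7
(2) 7|_6 = 6 + 1 ↦ 7 + 1|_7 = 8 ⇒ 7
(3) 7|_7 = 7 ↦ 8|_8 = 8 ⇒ 7
(4) 7|_8 = 7 ↦ 7|_9 = 7 ⇒ 6
(5) 6|_9 = 6 ↦ 6|_10 = 6 ⇒ 5
(6) 5|_10 = 5 ↦ 5|_11 = 5 ⇒ 4
(7) 4|_11 = 4 ↦ 4|_12 = 4 ⇒ 3

-1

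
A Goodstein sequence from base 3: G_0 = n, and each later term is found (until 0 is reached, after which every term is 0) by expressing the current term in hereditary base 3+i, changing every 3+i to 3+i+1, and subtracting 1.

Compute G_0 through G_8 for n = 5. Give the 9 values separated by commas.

G_0 = 5. HB_3(5) = 3 + 2. Bump = 6. G_1 = 5.
G_1 = 5. HB_4(5) = 4 + 1. Bump = 6. G_2 = 5.
G_2 = 5. HB_5(5) = 5. Bump = 6. G_3 = 5.
G_3 = 5. HB_6(5) = 5. Bump = 5. G_4 = 4.
G_4 = 4. HB_7(4) = 4. Bump = 4. G_5 = 3.
G_5 = 3. HB_8(3) = 3. Bump = 3. G_6 = 2.
G_6 = 2. HB_9(2) = 2. Bump = 2. G_7 = 1.
G_7 = 1. HB_10(1) = 1. Bump = 1. G_8 = 0.

5, 5, 5, 5, 4, 3, 2, 1, 0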